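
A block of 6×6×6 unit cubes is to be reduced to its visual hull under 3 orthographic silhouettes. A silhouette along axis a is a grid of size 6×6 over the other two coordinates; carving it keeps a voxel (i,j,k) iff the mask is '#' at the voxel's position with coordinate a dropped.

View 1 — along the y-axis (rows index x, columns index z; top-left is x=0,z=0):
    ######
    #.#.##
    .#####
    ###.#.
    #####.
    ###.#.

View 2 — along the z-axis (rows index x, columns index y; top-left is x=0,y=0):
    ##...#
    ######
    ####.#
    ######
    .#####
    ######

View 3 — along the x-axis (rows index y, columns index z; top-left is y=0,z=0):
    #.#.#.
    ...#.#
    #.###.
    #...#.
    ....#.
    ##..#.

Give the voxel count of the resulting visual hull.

initial block: 6^3 = 216
after view 1 [y-axis, 28 of 36 cells solid] → remaining = 168
after view 2 [z-axis, 31 of 36 cells solid] → remaining = 140
after view 3 [x-axis, 15 of 36 cells solid] → remaining = 65

voxel count = 65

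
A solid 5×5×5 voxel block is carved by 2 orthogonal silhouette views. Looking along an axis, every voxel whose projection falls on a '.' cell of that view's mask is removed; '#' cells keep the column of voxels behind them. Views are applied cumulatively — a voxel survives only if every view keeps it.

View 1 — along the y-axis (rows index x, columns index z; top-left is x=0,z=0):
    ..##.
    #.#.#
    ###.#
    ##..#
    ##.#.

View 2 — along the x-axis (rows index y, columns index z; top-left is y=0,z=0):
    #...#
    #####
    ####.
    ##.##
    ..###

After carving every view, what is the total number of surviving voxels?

54 voxels

start: 5×5×5 = 125 voxels
step 1: project along y, AND mask (15/25) → |grid| = 75
step 2: project along x, AND mask (18/25) → |grid| = 54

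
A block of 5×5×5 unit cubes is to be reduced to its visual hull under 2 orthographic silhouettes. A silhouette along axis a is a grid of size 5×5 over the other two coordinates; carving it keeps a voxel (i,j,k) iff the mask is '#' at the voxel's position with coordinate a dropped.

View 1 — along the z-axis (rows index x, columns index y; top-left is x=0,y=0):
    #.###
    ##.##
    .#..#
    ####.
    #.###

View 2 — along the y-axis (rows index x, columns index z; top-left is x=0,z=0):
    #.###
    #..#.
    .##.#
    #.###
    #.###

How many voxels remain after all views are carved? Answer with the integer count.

62 voxels

start: 5×5×5 = 125 voxels
  1. axis=2 (XY plane), |mask|=18  ⇒  voxels=90
  2. axis=1 (XZ plane), |mask|=17  ⇒  voxels=62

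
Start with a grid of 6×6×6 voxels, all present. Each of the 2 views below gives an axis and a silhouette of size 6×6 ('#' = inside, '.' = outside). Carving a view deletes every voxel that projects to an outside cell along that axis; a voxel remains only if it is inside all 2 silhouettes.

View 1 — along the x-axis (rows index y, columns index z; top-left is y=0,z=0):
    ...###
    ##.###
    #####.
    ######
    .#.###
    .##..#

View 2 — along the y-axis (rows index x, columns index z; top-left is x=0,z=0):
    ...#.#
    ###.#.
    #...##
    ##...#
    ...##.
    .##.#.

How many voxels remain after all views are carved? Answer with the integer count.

remaining voxels: 75

start: 6×6×6 = 216 voxels
carve view 1 (along x, YZ-mask fill 26/36): 156 voxels remain
carve view 2 (along y, XZ-mask fill 17/36): 75 voxels remain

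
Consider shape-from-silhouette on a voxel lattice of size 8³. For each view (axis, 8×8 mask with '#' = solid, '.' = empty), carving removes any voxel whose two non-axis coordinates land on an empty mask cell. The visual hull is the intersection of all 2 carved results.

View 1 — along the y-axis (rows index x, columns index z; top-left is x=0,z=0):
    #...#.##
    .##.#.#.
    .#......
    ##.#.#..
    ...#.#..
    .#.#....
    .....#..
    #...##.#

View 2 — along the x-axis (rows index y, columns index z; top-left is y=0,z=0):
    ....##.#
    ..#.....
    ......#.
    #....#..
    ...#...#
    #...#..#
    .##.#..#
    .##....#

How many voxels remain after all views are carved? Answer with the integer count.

initial block: 8^3 = 512
V1 y: intersect with XZ mask (22 set) -- 176 left
V2 x: intersect with YZ mask (19 set) -- 49 left

voxel count = 49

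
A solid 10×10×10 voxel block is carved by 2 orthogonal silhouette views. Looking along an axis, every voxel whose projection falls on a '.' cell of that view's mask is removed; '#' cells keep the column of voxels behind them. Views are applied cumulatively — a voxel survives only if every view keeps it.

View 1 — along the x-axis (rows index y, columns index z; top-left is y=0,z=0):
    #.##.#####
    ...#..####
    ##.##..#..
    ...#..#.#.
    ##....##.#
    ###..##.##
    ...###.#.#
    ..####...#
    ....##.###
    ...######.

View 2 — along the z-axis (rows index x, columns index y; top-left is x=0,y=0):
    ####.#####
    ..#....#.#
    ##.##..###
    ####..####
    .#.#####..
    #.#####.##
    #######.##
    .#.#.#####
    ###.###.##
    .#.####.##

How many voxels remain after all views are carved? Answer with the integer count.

full grid |V| = 1000
carve view 1 (along x, YZ-mask fill 54/100): 540 voxels remain
carve view 2 (along z, XY-mask fill 72/100): 385 voxels remain

remaining voxels: 385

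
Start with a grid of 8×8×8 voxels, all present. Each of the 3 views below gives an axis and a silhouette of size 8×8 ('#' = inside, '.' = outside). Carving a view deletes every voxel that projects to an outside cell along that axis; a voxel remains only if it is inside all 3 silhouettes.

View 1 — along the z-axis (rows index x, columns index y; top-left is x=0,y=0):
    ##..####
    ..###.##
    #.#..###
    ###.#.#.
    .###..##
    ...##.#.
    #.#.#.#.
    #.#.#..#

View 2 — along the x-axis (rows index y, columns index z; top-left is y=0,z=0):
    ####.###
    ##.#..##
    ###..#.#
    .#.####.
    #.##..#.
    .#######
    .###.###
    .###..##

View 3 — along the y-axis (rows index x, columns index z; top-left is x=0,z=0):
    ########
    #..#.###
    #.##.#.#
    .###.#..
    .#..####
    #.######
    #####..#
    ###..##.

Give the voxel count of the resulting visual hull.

full grid |V| = 512
V1 z: intersect with XY mask (37 set) -- 296 left
V2 x: intersect with YZ mask (44 set) -- 200 left
V3 y: intersect with XZ mask (45 set) -- 146 left

voxel count = 146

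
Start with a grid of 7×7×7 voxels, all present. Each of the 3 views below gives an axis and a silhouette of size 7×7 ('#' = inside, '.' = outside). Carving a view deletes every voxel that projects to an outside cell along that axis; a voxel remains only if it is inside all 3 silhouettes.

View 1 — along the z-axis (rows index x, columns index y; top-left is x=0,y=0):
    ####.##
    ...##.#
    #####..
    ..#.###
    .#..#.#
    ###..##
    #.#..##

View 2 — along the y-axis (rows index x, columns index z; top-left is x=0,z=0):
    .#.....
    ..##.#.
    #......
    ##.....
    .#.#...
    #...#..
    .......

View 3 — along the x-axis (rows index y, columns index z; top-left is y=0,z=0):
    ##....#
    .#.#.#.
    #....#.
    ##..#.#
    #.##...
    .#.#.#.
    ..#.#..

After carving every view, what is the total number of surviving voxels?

full grid |V| = 343
[1] z-view keeps 30 columns → grid now 210
[2] y-view keeps 11 columns → grid now 44
[3] x-view keeps 20 columns → grid now 20

20 voxels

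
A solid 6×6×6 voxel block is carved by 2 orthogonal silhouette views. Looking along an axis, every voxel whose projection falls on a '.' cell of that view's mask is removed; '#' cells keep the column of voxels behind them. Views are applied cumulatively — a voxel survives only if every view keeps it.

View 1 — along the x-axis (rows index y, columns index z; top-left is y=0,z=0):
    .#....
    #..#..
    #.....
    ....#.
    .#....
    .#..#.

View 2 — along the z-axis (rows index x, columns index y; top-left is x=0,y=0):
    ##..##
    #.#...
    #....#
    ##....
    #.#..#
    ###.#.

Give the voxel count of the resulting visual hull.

start: 6×6×6 = 216 voxels
  1. axis=0 (YZ plane), |mask|=8  ⇒  voxels=48
  2. axis=2 (XY plane), |mask|=17  ⇒  voxels=23

|visual hull| = 23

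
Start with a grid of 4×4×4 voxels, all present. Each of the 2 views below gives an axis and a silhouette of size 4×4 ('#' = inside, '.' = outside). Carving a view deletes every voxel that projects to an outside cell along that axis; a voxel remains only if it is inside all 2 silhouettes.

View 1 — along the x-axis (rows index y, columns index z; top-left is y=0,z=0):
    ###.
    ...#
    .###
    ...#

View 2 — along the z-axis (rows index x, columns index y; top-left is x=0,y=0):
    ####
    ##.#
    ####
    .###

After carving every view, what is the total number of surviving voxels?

initial block: 4^3 = 64
  1. axis=0 (YZ plane), |mask|=8  ⇒  voxels=32
  2. axis=2 (XY plane), |mask|=14  ⇒  voxels=26

remaining voxels: 26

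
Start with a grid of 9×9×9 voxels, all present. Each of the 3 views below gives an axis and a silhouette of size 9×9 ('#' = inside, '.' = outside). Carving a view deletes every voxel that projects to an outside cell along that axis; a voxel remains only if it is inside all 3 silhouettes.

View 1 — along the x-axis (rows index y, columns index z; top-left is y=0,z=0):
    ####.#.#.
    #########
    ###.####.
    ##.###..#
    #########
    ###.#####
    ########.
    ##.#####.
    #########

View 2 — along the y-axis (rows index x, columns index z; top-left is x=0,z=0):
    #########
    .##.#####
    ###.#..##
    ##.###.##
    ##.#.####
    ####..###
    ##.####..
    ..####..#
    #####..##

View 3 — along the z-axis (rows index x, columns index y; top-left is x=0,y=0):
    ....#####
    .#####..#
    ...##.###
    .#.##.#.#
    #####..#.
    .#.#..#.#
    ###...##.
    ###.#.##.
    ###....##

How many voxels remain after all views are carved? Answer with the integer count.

275 voxels

before carving: 729 voxels (9×9×9)
  1. axis=0 (YZ plane), |mask|=69  ⇒  voxels=621
  2. axis=1 (XZ plane), |mask|=61  ⇒  voxels=467
  3. axis=2 (XY plane), |mask|=47  ⇒  voxels=275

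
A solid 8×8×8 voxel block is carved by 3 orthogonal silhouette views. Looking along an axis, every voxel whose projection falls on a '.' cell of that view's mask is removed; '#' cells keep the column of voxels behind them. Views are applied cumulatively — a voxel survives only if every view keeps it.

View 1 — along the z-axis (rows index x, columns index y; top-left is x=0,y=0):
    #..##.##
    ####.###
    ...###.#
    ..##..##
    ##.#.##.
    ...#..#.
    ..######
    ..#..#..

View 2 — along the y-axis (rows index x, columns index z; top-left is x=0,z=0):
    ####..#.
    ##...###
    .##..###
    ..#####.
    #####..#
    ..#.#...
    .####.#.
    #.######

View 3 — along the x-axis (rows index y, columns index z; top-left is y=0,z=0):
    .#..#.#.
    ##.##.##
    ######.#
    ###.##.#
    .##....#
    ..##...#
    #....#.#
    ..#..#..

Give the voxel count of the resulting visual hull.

|visual hull| = 89

full grid |V| = 512
  1. axis=2 (XY plane), |mask|=35  ⇒  voxels=280
  2. axis=1 (XZ plane), |mask|=40  ⇒  voxels=178
  3. axis=0 (YZ plane), |mask|=33  ⇒  voxels=89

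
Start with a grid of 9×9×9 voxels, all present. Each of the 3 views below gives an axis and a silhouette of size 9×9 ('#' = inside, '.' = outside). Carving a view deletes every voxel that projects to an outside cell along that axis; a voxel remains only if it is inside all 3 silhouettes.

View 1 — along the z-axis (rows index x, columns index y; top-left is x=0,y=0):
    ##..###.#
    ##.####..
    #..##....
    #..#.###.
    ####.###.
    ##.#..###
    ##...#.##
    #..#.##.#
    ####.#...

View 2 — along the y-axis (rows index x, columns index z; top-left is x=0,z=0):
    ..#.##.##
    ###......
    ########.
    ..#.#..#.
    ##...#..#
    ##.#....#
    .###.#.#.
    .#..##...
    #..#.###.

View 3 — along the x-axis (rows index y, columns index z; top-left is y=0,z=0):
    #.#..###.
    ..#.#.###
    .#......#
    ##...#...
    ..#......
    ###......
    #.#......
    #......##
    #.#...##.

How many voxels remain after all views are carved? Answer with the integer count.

initial block: 9^3 = 729
[1] z-view keeps 48 columns → grid now 432
[2] y-view keeps 40 columns → grid now 204
[3] x-view keeps 28 columns → grid now 81

remaining voxels: 81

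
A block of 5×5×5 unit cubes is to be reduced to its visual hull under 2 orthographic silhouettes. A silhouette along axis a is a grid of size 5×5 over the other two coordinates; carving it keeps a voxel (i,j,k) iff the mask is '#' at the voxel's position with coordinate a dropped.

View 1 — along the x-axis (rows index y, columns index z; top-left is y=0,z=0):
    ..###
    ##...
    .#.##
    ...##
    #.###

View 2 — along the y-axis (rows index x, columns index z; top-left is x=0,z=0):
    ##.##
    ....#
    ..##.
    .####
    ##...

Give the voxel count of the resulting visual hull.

|visual hull| = 38

start: 5×5×5 = 125 voxels
step 1: project along x, AND mask (14/25) → |grid| = 70
step 2: project along y, AND mask (13/25) → |grid| = 38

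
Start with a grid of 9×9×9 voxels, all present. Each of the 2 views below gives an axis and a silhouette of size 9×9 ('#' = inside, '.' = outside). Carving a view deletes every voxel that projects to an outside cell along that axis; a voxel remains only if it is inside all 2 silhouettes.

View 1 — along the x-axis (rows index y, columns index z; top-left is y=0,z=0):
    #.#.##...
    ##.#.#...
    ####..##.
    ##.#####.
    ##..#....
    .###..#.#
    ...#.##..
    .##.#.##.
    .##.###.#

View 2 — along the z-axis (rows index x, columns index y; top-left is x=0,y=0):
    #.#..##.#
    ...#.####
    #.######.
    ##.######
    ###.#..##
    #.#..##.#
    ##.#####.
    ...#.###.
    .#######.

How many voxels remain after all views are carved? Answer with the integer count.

full grid |V| = 729
step 1: project along x, AND mask (43/81) → |grid| = 387
step 2: project along z, AND mask (54/81) → |grid| = 256

remaining voxels: 256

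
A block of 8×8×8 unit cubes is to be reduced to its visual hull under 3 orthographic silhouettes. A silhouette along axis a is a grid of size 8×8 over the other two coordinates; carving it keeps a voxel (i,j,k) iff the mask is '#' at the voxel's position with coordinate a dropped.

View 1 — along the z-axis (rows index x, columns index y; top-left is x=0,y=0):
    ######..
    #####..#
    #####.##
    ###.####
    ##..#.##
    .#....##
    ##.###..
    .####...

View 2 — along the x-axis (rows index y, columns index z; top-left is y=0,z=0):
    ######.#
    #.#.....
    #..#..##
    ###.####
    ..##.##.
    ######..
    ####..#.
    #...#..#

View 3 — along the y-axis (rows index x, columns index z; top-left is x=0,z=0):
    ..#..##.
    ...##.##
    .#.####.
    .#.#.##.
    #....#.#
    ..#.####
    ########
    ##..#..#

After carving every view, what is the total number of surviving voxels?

|visual hull| = 102

full grid |V| = 512
carve view 1 (along z, XY-mask fill 43/64): 344 voxels remain
carve view 2 (along x, YZ-mask fill 38/64): 194 voxels remain
carve view 3 (along y, XZ-mask fill 36/64): 102 voxels remain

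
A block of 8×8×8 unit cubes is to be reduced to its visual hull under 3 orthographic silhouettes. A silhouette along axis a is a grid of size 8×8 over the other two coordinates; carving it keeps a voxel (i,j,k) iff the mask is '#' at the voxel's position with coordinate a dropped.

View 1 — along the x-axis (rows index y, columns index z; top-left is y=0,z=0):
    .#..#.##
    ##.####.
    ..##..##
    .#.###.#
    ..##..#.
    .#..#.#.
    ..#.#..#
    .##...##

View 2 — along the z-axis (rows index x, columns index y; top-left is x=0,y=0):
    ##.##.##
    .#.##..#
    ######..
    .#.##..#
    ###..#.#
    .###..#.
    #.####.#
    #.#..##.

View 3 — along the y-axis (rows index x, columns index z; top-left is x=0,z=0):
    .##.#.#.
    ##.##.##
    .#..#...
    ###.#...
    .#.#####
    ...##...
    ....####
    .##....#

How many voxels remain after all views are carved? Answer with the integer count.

|visual hull| = 89

before carving: 512 voxels (8×8×8)
  1. axis=0 (YZ plane), |mask|=32  ⇒  voxels=256
  2. axis=2 (XY plane), |mask|=39  ⇒  voxels=162
  3. axis=1 (XZ plane), |mask|=31  ⇒  voxels=89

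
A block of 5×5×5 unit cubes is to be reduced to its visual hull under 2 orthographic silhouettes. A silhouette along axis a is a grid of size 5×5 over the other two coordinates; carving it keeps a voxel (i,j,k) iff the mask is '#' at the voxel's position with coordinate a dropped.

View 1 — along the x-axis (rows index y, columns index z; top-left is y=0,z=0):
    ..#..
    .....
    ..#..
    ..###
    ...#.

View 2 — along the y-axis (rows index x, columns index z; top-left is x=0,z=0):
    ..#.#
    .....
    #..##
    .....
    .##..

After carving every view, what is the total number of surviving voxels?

start: 5×5×5 = 125 voxels
V1 x: intersect with YZ mask (6 set) -- 30 left
V2 y: intersect with XZ mask (7 set) -- 10 left

10 voxels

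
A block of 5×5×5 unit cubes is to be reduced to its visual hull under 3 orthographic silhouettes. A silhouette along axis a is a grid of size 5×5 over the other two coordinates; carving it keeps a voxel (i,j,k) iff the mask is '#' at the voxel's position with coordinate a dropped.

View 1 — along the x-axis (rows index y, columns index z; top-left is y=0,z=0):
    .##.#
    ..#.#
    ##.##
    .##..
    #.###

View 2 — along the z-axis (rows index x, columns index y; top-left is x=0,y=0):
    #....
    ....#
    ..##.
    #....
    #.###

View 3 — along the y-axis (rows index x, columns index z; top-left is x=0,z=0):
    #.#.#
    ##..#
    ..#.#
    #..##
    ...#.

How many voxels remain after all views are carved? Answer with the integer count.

start: 5×5×5 = 125 voxels
after view 1 [x-axis, 15 of 25 cells solid] → remaining = 75
after view 2 [z-axis, 9 of 25 cells solid] → remaining = 29
after view 3 [y-axis, 12 of 25 cells solid] → remaining = 9

remaining voxels: 9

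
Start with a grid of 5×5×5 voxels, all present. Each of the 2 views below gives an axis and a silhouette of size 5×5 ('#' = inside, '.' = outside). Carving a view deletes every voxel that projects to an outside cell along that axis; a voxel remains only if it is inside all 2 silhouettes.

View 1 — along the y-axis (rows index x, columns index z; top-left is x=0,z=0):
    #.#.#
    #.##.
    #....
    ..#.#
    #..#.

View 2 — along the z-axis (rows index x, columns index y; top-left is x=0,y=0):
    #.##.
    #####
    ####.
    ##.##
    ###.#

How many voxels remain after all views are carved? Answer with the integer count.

|visual hull| = 44

before carving: 125 voxels (5×5×5)
after view 1 [y-axis, 11 of 25 cells solid] → remaining = 55
after view 2 [z-axis, 20 of 25 cells solid] → remaining = 44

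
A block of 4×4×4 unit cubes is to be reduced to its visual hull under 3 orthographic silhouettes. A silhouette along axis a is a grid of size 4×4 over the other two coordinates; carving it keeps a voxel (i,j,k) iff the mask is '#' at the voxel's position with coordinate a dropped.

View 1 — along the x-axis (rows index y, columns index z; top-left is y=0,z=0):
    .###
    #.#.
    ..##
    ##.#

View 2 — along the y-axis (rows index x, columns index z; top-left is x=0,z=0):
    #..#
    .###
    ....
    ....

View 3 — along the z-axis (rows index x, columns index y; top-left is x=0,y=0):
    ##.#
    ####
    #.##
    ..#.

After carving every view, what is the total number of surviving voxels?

start: 4×4×4 = 64 voxels
V1 x: intersect with YZ mask (10 set) -- 40 left
V2 y: intersect with XZ mask (5 set) -- 13 left
V3 z: intersect with XY mask (11 set) -- 12 left

voxel count = 12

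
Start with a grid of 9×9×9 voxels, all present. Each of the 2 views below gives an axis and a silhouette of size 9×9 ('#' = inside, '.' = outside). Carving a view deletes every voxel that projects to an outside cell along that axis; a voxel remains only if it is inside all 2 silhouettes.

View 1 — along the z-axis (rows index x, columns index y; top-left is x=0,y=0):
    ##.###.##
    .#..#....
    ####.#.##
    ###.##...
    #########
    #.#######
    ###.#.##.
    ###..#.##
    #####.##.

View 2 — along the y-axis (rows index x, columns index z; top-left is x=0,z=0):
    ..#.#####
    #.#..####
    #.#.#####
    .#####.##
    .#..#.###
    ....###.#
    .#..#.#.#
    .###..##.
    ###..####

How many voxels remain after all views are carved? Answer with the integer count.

|visual hull| = 318

full grid |V| = 729
V1 z: intersect with XY mask (57 set) -- 513 left
V2 y: intersect with XZ mask (51 set) -- 318 left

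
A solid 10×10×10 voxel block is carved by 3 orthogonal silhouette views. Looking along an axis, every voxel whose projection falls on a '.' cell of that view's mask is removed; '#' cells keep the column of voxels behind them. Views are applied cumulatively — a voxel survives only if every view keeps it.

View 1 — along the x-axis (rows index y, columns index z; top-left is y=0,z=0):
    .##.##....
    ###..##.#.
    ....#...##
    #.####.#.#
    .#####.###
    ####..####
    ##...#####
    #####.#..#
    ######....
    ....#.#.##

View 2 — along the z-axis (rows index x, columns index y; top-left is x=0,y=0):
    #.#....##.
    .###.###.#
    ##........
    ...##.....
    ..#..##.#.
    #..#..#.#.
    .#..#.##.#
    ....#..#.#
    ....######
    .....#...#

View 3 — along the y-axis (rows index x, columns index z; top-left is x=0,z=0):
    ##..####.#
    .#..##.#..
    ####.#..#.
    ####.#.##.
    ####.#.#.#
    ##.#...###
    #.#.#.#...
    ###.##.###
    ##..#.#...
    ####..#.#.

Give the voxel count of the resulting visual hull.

start: 10×10×10 = 1000 voxels
carve view 1 (along x, YZ-mask fill 60/100): 600 voxels remain
carve view 2 (along z, XY-mask fill 39/100): 238 voxels remain
carve view 3 (along y, XZ-mask fill 59/100): 130 voxels remain

voxel count = 130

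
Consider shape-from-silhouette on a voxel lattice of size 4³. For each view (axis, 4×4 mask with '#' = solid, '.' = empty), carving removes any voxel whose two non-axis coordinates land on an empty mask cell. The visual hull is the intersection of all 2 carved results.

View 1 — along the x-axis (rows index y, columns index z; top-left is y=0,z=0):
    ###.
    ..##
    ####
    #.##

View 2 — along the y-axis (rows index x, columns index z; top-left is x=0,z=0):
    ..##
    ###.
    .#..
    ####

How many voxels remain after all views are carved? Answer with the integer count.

voxel count = 30

initial block: 4^3 = 64
V1 x: intersect with YZ mask (12 set) -- 48 left
V2 y: intersect with XZ mask (10 set) -- 30 left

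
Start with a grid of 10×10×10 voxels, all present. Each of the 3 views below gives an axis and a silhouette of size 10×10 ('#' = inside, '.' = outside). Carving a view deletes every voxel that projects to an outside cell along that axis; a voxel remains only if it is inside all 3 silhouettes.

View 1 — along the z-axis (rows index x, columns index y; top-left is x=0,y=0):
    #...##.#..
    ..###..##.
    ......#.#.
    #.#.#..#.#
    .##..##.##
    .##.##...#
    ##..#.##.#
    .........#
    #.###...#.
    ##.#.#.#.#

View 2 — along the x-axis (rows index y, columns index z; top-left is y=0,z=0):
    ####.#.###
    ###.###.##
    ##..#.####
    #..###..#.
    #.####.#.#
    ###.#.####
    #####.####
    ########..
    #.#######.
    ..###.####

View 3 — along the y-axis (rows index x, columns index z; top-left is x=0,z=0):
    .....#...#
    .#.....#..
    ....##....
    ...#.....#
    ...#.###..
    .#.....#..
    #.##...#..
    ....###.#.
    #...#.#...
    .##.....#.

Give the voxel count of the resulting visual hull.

voxel count = 95

start: 10×10×10 = 1000 voxels
  1. axis=2 (XY plane), |mask|=45  ⇒  voxels=450
  2. axis=0 (YZ plane), |mask|=75  ⇒  voxels=337
  3. axis=1 (XZ plane), |mask|=28  ⇒  voxels=95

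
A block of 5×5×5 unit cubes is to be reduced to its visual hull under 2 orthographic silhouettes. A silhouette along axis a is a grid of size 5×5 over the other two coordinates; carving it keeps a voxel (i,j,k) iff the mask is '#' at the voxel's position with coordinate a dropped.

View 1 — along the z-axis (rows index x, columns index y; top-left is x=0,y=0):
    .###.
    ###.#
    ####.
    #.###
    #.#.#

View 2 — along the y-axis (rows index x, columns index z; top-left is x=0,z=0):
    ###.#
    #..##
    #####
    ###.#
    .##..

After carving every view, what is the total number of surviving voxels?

remaining voxels: 66

start: 5×5×5 = 125 voxels
[1] z-view keeps 18 columns → grid now 90
[2] y-view keeps 18 columns → grid now 66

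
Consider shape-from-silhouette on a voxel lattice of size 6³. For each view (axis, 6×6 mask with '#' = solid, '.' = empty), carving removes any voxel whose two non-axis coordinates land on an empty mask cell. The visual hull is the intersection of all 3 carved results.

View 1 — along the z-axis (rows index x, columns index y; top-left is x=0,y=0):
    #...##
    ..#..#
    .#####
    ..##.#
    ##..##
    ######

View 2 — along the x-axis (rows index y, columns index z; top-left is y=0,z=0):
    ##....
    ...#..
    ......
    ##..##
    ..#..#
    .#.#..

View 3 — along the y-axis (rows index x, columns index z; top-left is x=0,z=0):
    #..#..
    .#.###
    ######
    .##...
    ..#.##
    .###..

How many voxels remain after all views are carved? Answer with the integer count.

before carving: 216 voxels (6×6×6)
after view 1 [z-axis, 23 of 36 cells solid] → remaining = 138
after view 2 [x-axis, 11 of 36 cells solid] → remaining = 41
after view 3 [y-axis, 20 of 36 cells solid] → remaining = 23

|visual hull| = 23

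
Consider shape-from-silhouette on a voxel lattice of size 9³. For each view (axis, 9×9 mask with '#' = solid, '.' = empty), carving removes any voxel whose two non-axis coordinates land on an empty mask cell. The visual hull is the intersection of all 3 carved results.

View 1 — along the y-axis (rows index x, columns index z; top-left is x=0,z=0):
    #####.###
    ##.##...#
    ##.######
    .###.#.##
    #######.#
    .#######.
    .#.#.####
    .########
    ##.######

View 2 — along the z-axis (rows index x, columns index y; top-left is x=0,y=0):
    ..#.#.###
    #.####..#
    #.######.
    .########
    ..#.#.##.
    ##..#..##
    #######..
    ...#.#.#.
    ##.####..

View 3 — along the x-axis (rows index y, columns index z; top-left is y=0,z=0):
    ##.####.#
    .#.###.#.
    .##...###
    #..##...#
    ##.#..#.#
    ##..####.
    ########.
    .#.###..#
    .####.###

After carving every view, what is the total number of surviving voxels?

remaining voxels: 237

full grid |V| = 729
step 1: project along y, AND mask (64/81) → |grid| = 576
step 2: project along z, AND mask (51/81) → |grid| = 355
step 3: project along x, AND mask (52/81) → |grid| = 237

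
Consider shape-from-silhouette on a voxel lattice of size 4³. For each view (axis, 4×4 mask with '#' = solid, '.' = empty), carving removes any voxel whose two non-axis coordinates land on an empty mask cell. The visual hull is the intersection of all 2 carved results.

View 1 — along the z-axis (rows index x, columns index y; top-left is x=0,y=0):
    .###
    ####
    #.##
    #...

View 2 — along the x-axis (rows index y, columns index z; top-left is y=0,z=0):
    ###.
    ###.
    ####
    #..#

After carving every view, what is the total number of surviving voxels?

33 voxels

full grid |V| = 64
step 1: project along z, AND mask (11/16) → |grid| = 44
step 2: project along x, AND mask (12/16) → |grid| = 33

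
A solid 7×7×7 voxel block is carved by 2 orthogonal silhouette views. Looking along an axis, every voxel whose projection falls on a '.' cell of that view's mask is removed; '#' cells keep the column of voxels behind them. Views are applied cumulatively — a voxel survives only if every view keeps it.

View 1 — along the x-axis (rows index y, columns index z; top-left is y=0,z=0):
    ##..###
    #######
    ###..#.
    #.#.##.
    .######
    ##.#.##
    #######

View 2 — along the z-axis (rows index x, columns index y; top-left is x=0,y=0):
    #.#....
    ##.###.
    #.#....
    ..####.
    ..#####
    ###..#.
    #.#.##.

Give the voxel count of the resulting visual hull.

start: 7×7×7 = 343 voxels
after view 1 [x-axis, 38 of 49 cells solid] → remaining = 266
after view 2 [z-axis, 26 of 49 cells solid] → remaining = 131

voxel count = 131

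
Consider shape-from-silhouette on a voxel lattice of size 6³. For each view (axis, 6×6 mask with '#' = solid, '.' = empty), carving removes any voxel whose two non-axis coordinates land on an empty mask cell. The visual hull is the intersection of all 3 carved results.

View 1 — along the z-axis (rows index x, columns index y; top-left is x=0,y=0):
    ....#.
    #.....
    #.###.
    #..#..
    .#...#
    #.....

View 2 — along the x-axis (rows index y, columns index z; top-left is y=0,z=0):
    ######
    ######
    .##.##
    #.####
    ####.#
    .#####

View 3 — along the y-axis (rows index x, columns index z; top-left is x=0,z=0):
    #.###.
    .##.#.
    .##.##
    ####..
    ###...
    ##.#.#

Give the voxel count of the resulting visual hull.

full grid |V| = 216
after view 1 [z-axis, 11 of 36 cells solid] → remaining = 66
after view 2 [x-axis, 31 of 36 cells solid] → remaining = 59
after view 3 [y-axis, 22 of 36 cells solid] → remaining = 36

remaining voxels: 36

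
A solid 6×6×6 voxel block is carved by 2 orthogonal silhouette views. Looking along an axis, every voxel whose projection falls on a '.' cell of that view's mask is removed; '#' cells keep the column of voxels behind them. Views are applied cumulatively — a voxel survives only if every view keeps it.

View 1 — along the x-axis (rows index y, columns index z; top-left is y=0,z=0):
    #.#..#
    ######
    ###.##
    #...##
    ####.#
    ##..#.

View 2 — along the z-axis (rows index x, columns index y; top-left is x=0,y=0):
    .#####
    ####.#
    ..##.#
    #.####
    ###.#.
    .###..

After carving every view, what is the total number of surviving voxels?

|visual hull| = 105

before carving: 216 voxels (6×6×6)
carve view 1 (along x, YZ-mask fill 25/36): 150 voxels remain
carve view 2 (along z, XY-mask fill 25/36): 105 voxels remain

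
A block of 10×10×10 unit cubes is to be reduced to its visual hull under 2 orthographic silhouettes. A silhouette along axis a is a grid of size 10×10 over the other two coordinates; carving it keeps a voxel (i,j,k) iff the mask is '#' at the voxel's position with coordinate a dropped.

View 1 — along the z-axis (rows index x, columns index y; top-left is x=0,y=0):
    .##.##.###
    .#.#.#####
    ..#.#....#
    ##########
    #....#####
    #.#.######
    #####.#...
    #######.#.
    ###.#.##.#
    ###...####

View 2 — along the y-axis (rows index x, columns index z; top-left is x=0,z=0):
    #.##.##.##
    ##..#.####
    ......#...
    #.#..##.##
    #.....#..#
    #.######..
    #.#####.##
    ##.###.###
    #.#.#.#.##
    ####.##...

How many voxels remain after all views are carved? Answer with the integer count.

full grid |V| = 1000
[1] z-view keeps 69 columns → grid now 690
[2] y-view keeps 59 columns → grid now 431

remaining voxels: 431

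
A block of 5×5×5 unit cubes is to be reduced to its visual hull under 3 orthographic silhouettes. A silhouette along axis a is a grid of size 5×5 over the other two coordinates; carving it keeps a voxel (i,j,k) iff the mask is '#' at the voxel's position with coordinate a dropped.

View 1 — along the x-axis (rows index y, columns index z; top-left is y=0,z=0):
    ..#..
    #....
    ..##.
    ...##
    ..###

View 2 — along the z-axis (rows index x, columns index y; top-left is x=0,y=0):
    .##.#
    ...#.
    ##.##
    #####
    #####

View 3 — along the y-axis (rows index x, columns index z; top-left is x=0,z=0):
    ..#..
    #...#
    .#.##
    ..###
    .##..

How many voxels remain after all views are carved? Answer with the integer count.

start: 5×5×5 = 125 voxels
after view 1 [x-axis, 9 of 25 cells solid] → remaining = 45
after view 2 [z-axis, 18 of 25 cells solid] → remaining = 33
after view 3 [y-axis, 11 of 25 cells solid] → remaining = 18

voxel count = 18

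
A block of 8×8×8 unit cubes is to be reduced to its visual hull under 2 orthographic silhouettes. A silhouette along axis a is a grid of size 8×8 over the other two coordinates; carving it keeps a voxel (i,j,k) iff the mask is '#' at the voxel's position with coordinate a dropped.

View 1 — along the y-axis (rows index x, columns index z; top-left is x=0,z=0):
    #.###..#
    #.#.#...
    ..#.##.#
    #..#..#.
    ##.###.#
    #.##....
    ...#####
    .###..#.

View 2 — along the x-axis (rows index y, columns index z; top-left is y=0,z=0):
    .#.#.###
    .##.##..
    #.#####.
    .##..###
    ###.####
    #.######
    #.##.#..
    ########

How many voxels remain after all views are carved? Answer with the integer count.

remaining voxels: 187

start: 8×8×8 = 512 voxels
after view 1 [y-axis, 33 of 64 cells solid] → remaining = 264
after view 2 [x-axis, 46 of 64 cells solid] → remaining = 187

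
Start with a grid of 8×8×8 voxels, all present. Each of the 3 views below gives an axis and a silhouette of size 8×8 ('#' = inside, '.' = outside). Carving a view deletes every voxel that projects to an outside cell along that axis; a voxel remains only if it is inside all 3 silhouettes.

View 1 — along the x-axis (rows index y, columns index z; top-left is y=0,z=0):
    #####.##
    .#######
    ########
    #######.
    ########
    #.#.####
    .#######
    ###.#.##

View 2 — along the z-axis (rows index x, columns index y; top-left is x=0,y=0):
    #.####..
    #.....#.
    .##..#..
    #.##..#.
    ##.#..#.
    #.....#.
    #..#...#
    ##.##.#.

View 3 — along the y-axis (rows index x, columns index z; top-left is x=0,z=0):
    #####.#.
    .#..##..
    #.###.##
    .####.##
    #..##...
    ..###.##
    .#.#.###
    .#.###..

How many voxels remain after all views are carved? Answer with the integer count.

full grid |V| = 512
after view 1 [x-axis, 56 of 64 cells solid] → remaining = 448
after view 2 [z-axis, 28 of 64 cells solid] → remaining = 198
after view 3 [y-axis, 38 of 64 cells solid] → remaining = 122

voxel count = 122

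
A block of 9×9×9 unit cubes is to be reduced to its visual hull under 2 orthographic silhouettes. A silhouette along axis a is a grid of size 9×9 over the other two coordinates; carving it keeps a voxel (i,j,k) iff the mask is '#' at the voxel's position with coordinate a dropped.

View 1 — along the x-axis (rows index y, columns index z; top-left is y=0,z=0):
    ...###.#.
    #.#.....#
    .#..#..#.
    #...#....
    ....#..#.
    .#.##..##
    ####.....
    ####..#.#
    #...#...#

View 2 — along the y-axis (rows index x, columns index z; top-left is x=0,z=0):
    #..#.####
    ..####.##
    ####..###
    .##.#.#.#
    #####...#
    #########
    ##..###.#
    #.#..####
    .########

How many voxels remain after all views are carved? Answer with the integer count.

start: 9×9×9 = 729 voxels
[1] x-view keeps 32 columns → grid now 288
[2] y-view keeps 59 columns → grid now 208

208 voxels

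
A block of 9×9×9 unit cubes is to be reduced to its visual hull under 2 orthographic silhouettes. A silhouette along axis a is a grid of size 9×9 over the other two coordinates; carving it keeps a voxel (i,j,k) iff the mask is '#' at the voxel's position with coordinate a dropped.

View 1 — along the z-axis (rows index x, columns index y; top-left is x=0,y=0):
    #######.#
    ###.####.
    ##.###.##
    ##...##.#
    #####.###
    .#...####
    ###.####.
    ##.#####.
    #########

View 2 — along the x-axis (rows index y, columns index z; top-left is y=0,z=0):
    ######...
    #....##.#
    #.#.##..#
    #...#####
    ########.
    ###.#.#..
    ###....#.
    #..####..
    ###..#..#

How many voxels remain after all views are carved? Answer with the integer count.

initial block: 9^3 = 729
after view 1 [z-axis, 63 of 81 cells solid] → remaining = 567
after view 2 [x-axis, 48 of 81 cells solid] → remaining = 332

remaining voxels: 332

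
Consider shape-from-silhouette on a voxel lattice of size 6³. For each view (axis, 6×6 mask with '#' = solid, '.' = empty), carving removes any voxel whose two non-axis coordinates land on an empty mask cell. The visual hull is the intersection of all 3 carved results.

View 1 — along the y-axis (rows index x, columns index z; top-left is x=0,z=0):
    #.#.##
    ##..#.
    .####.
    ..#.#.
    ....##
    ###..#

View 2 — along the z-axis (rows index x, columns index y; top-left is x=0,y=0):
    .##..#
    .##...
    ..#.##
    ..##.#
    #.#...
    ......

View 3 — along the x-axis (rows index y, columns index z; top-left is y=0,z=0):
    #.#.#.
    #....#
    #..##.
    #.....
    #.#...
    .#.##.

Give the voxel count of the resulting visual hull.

full grid |V| = 216
V1 y: intersect with XZ mask (19 set) -- 114 left
V2 z: intersect with XY mask (13 set) -- 40 left
V3 x: intersect with YZ mask (14 set) -- 18 left

18 voxels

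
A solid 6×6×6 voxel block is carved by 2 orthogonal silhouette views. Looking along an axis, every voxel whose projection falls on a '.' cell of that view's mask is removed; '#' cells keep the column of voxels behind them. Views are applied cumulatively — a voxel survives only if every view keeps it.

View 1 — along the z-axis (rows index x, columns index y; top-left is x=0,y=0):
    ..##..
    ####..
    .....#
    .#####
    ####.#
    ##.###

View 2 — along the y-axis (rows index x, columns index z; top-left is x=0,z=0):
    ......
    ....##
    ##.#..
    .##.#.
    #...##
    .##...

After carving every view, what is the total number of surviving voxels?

|visual hull| = 51

before carving: 216 voxels (6×6×6)
V1 z: intersect with XY mask (22 set) -- 132 left
V2 y: intersect with XZ mask (13 set) -- 51 left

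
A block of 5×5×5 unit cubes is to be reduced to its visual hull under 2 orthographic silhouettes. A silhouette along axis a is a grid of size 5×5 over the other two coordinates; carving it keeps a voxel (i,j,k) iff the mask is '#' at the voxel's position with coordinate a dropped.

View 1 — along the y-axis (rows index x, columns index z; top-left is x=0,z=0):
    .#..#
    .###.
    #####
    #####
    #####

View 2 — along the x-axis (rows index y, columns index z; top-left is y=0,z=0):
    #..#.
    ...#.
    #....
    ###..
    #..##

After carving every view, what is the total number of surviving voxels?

remaining voxels: 37

initial block: 5^3 = 125
after view 1 [y-axis, 20 of 25 cells solid] → remaining = 100
after view 2 [x-axis, 10 of 25 cells solid] → remaining = 37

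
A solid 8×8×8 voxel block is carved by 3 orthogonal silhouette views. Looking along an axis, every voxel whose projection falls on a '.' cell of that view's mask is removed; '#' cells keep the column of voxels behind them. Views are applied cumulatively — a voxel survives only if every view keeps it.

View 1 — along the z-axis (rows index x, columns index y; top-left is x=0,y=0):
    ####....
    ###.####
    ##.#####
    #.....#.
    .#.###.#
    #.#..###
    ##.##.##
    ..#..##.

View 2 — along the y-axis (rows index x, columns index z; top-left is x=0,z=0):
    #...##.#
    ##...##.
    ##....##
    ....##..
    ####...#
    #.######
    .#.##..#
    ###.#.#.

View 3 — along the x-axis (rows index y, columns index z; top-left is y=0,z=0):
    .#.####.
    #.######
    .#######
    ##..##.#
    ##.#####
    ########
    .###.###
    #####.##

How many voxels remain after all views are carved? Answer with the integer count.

full grid |V| = 512
V1 z: intersect with XY mask (39 set) -- 312 left
V2 y: intersect with XZ mask (35 set) -- 175 left
V3 x: intersect with YZ mask (52 set) -- 143 left

|visual hull| = 143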